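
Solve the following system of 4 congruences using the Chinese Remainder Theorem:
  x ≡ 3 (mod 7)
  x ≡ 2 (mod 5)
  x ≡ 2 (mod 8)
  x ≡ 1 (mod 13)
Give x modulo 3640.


Product of moduli M = 7 · 5 · 8 · 13 = 3640.
Merge one congruence at a time:
  Start: x ≡ 3 (mod 7).
  Combine with x ≡ 2 (mod 5); new modulus lcm = 35.
    Write x = 3 + 7·t and substitute into x ≡ 2 (mod 5): 7·t ≡ 2 − 3 = -1 (mod 5).
    Reduce coefficients mod 5: 2·t ≡ 4 (mod 5).
    The inverse of 2 mod 5 is 3 (since 2·3 = 6 = 1·5 + 1), so t ≡ 3·4 = 12 ≡ 2 (mod 5).
    Then x = 3 + 7·2 = 17, valid modulo lcm(7, 5) = 35: x ≡ 17 (mod 35).
  Combine with x ≡ 2 (mod 8); new modulus lcm = 280.
    Write x = 17 + 35·t and substitute into x ≡ 2 (mod 8): 35·t ≡ 2 − 17 = -15 (mod 8).
    Reduce coefficients mod 8: 3·t ≡ 1 (mod 8).
    The inverse of 3 mod 8 is 3 (since 3·3 = 9 = 1·8 + 1), so t ≡ 3·1 = 3 ≡ 3 (mod 8).
    Then x = 17 + 35·3 = 122, valid modulo lcm(35, 8) = 280: x ≡ 122 (mod 280).
  Combine with x ≡ 1 (mod 13); new modulus lcm = 3640.
    Write x = 122 + 280·t and substitute into x ≡ 1 (mod 13): 280·t ≡ 1 − 122 = -121 (mod 13).
    Reduce coefficients mod 13: 7·t ≡ 9 (mod 13).
    The inverse of 7 mod 13 is 2 (since 7·2 = 14 = 1·13 + 1), so t ≡ 2·9 = 18 ≡ 5 (mod 13).
    Then x = 122 + 280·5 = 1522, valid modulo lcm(280, 13) = 3640: x ≡ 1522 (mod 3640).
Verify against each original: 1522 mod 7 = 3, 1522 mod 5 = 2, 1522 mod 8 = 2, 1522 mod 13 = 1.

x ≡ 1522 (mod 3640).


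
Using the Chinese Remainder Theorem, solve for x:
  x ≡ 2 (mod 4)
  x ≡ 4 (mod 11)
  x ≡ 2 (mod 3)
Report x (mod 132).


Moduli 4, 11, 3 are pairwise coprime; by CRT there is a unique solution modulo M = 4 · 11 · 3 = 132.
Solve pairwise, accumulating the modulus:
  Start with x ≡ 2 (mod 4).
  Combine with x ≡ 4 (mod 11): since gcd(4, 11) = 1, we get a unique residue mod 44.
    Write x = 2 + 4·t and substitute into x ≡ 4 (mod 11): 4·t ≡ 4 − 2 = 2 (mod 11).
    The inverse of 4 mod 11 is 3 (since 4·3 = 12 = 1·11 + 1), so t ≡ 3·2 = 6 ≡ 6 (mod 11).
    Then x = 2 + 4·6 = 26, valid modulo lcm(4, 11) = 44: x ≡ 26 (mod 44).
  Combine with x ≡ 2 (mod 3): since gcd(44, 3) = 1, we get a unique residue mod 132.
    Write x = 26 + 44·t and substitute into x ≡ 2 (mod 3): 44·t ≡ 2 − 26 = -24 (mod 3).
    Reduce coefficients mod 3: 2·t ≡ 0 (mod 3).
    The inverse of 2 mod 3 is 2 (since 2·2 = 4 = 1·3 + 1), so t ≡ 2·0 = 0 ≡ 0 (mod 3).
    Then x = 26 + 44·0 = 26, valid modulo lcm(44, 3) = 132: x ≡ 26 (mod 132).
Verify: 26 mod 4 = 2 ✓, 26 mod 11 = 4 ✓, 26 mod 3 = 2 ✓.

x ≡ 26 (mod 132).


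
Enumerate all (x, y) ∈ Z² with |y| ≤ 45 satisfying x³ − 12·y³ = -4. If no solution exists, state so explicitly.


The equation is x³ - 12y³ = -4. For fixed y, x³ = 12·y³ − 4, so a solution requires the RHS to be a perfect cube.
Strategy: iterate y from -45 to 45, compute RHS = 12·y³ − 4, and check whether it is a (positive or negative) perfect cube.
Check small values of y:
  y = 0: RHS = -4 is not a perfect cube.
  y = 1: RHS = 8 = (2)³ ⇒ x = 2 works.
  y = -1: RHS = -16 is not a perfect cube.
  y = 2: RHS = 92 is not a perfect cube.
  y = -2: RHS = -100 is not a perfect cube.
  y = 3: RHS = 320 is not a perfect cube.
  y = -3: RHS = -328 is not a perfect cube.
Continuing the search up to |y| = 45 finds no further solutions beyond those listed.
Collected solutions: (2, 1).

Solutions (with |y| ≤ 45): (2, 1).


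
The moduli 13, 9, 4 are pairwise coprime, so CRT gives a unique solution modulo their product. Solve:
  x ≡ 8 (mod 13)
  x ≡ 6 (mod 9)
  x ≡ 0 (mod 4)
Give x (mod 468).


Moduli 13, 9, 4 are pairwise coprime; by CRT there is a unique solution modulo M = 13 · 9 · 4 = 468.
Solve pairwise, accumulating the modulus:
  Start with x ≡ 8 (mod 13).
  Combine with x ≡ 6 (mod 9): since gcd(13, 9) = 1, we get a unique residue mod 117.
    Write x = 8 + 13·t and substitute into x ≡ 6 (mod 9): 13·t ≡ 6 − 8 = -2 (mod 9).
    Reduce coefficients mod 9: 4·t ≡ 7 (mod 9).
    The inverse of 4 mod 9 is 7 (since 4·7 = 28 = 3·9 + 1), so t ≡ 7·7 = 49 ≡ 4 (mod 9).
    Then x = 8 + 13·4 = 60, valid modulo lcm(13, 9) = 117: x ≡ 60 (mod 117).
  Combine with x ≡ 0 (mod 4): since gcd(117, 4) = 1, we get a unique residue mod 468.
    Write x = 60 + 117·t and substitute into x ≡ 0 (mod 4): 117·t ≡ 0 − 60 = -60 (mod 4).
    Reduce coefficients mod 4: 1·t ≡ 0 (mod 4).
    So t ≡ 0 (mod 4).
    Then x = 60 + 117·0 = 60, valid modulo lcm(117, 4) = 468: x ≡ 60 (mod 468).
Verify: 60 mod 13 = 8 ✓, 60 mod 9 = 6 ✓, 60 mod 4 = 0 ✓.

x ≡ 60 (mod 468).


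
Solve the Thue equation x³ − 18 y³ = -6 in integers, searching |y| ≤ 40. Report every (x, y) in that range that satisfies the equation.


The equation is x³ - 18y³ = -6. For fixed y, x³ = 18·y³ − 6, so a solution requires the RHS to be a perfect cube.
Strategy: iterate y from -40 to 40, compute RHS = 18·y³ − 6, and check whether it is a (positive or negative) perfect cube.
Check small values of y:
  y = 0: RHS = -6 is not a perfect cube.
  y = 1: RHS = 12 is not a perfect cube.
  y = -1: RHS = -24 is not a perfect cube.
  y = 2: RHS = 138 is not a perfect cube.
  y = -2: RHS = -150 is not a perfect cube.
  y = 3: RHS = 480 is not a perfect cube.
  y = -3: RHS = -492 is not a perfect cube.
Continuing the search up to |y| = 40 finds no solutions either.
No (x, y) in the scanned range satisfies the equation.

No integer solutions with |y| ≤ 40.


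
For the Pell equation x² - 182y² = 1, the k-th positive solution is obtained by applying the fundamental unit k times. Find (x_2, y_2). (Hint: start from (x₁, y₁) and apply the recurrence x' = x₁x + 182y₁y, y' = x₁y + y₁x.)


Step 1: Find the fundamental solution (x₁, y₁) of x² - 182y² = 1.
  Expand √182 as a continued fraction. a₀ = ⌊√182⌋ = 13; iterate m_{k+1} = d_k·a_k − m_k, d_{k+1} = (182 − m_{k+1}²)/d_k, a_{k+1} = ⌊(a₀ + m_{k+1})/d_{k+1}⌋ (starting m₀ = 0, d₀ = 1), with convergents p_k = a_k·p_{k-1} + p_{k-2}, q_k = a_k·q_{k-1} + q_{k-2} (p₋₁ = 1, q₋₁ = 0):
  k = 0: a₀ = 13; p₀/q₀ = 13/1; p₀² − 182·q₀² = 169 − 182 = -13.
  k = 1: m = 13, d = 13, a = ⌊(13 + 13)/13⌋ = 2; p/q = (2·13 + 1)/(2·1 + 0) = 27/2; p² − 182·q² = 729 − 728 = 1.
  The first convergent with p² − 182·q² = 1 gives the fundamental solution (x₁, y₁) = (27, 2).
Step 2: Apply the recurrence (x_{n+1}, y_{n+1}) = (x₁x_n + 182y₁y_n, x₁y_n + y₁x_n) repeatedly.
  From (x_1, y_1) = (27, 2): x_2 = 27·27 + 182·2·2 = 1457; y_2 = 27·2 + 2·27 = 108.
Step 3: Verify x_2² - 182·y_2² = 2122849 - 2122848 = 1 (should be 1). ✓

(x_1, y_1) = (27, 2); (x_2, y_2) = (1457, 108).


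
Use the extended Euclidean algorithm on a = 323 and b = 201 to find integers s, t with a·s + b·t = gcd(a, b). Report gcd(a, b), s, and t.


Euclidean algorithm on (323, 201) — divide until remainder is 0:
  323 = 1 · 201 + 122
  201 = 1 · 122 + 79
  122 = 1 · 79 + 43
  79 = 1 · 43 + 36
  43 = 1 · 36 + 7
  36 = 5 · 7 + 1
  7 = 7 · 1 + 0
gcd(323, 201) = 1.
Track Bezout coefficients alongside the remainders: start with r₀ = 323 = a·1 + b·0 (s = 1, t = 0) and r₁ = 201 = a·0 + b·1 (s = 0, t = 1); each new remainder r_{k+1} = r_{k-1} − q_k·r_k inherits s_{k+1} = s_{k-1} − q_k·s_k, t_{k+1} = t_{k-1} − q_k·t_k, so r_k = a·s_k + b·t_k at every step:
  q = 1: r = 122, s = 1 − 1·0 = 1, t = 0 − 1·1 = -1  (check: 323·1 + 201·(-1) = 122)
  q = 1: r = 79, s = 0 − 1·1 = -1, t = 1 − 1·(-1) = 2  (check: 323·(-1) + 201·2 = 79)
  q = 1: r = 43, s = 1 − 1·(-1) = 2, t = -1 − 1·2 = -3  (check: 323·2 + 201·(-3) = 43)
  q = 1: r = 36, s = -1 − 1·2 = -3, t = 2 − 1·(-3) = 5  (check: 323·(-3) + 201·5 = 36)
  q = 1: r = 7, s = 2 − 1·(-3) = 5, t = -3 − 1·5 = -8  (check: 323·5 + 201·(-8) = 7)
  q = 5: r = 1, s = -3 − 5·5 = -28, t = 5 − 5·(-8) = 45  (check: 323·(-28) + 201·45 = 1)
The row with r = 1 (the gcd) gives the Bezout coefficients s = -28, t = 45.
Result: 323 · (-28) + 201 · (45) = 1.

gcd(323, 201) = 1; s = -28, t = 45 (check: 323·(-28) + 201·45 = 1).


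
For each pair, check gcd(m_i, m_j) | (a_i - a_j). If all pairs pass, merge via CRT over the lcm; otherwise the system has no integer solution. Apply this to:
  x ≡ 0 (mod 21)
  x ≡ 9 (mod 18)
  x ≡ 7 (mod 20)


Moduli 21, 18, 20 are not pairwise coprime, so CRT works modulo lcm(m_i) when all pairwise compatibility conditions hold.
Pairwise compatibility: gcd(m_i, m_j) must divide a_i - a_j for every pair.
Merge one congruence at a time:
  Start: x ≡ 0 (mod 21).
  Combine with x ≡ 9 (mod 18): gcd(21, 18) = 3; 9 - 0 = 9, which IS divisible by 3, so compatible.
    Write x = 0 + 21·t and substitute into x ≡ 9 (mod 18): 21·t ≡ 9 − 0 = 9 (mod 18).
    Divide the congruence (and modulus) by g = 3: 7·t ≡ 3 (mod 6).
    Reduce coefficients mod 6: 1·t ≡ 3 (mod 6).
    So t ≡ 3 (mod 6).
    Then x = 0 + 21·3 = 63, valid modulo lcm(21, 18) = 126: x ≡ 63 (mod 126).
  Combine with x ≡ 7 (mod 20): gcd(126, 20) = 2; 7 - 63 = -56, which IS divisible by 2, so compatible.
    Write x = 63 + 126·t and substitute into x ≡ 7 (mod 20): 126·t ≡ 7 − 63 = -56 (mod 20).
    Divide the congruence (and modulus) by g = 2: 63·t ≡ -28 (mod 10).
    Reduce coefficients mod 10: 3·t ≡ 2 (mod 10).
    The inverse of 3 mod 10 is 7 (since 3·7 = 21 = 2·10 + 1), so t ≡ 7·2 = 14 ≡ 4 (mod 10).
    Then x = 63 + 126·4 = 567, valid modulo lcm(126, 20) = 1260: x ≡ 567 (mod 1260).
Verify: 567 mod 21 = 0, 567 mod 18 = 9, 567 mod 20 = 7.

x ≡ 567 (mod 1260).


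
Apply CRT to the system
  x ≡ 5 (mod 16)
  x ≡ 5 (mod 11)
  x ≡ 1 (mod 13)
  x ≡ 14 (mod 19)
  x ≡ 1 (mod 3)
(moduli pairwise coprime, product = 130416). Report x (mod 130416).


Product of moduli M = 16 · 11 · 13 · 19 · 3 = 130416.
Merge one congruence at a time:
  Start: x ≡ 5 (mod 16).
  Combine with x ≡ 5 (mod 11); new modulus lcm = 176.
    Write x = 5 + 16·t and substitute into x ≡ 5 (mod 11): 16·t ≡ 5 − 5 = 0 (mod 11).
    Reduce coefficients mod 11: 5·t ≡ 0 (mod 11).
    The inverse of 5 mod 11 is 9 (since 5·9 = 45 = 4·11 + 1), so t ≡ 9·0 = 0 ≡ 0 (mod 11).
    Then x = 5 + 16·0 = 5, valid modulo lcm(16, 11) = 176: x ≡ 5 (mod 176).
  Combine with x ≡ 1 (mod 13); new modulus lcm = 2288.
    Write x = 5 + 176·t and substitute into x ≡ 1 (mod 13): 176·t ≡ 1 − 5 = -4 (mod 13).
    Reduce coefficients mod 13: 7·t ≡ 9 (mod 13).
    The inverse of 7 mod 13 is 2 (since 7·2 = 14 = 1·13 + 1), so t ≡ 2·9 = 18 ≡ 5 (mod 13).
    Then x = 5 + 176·5 = 885, valid modulo lcm(176, 13) = 2288: x ≡ 885 (mod 2288).
  Combine with x ≡ 14 (mod 19); new modulus lcm = 43472.
    Write x = 885 + 2288·t and substitute into x ≡ 14 (mod 19): 2288·t ≡ 14 − 885 = -871 (mod 19).
    Reduce coefficients mod 19: 8·t ≡ 3 (mod 19).
    The inverse of 8 mod 19 is 12 (since 8·12 = 96 = 5·19 + 1), so t ≡ 12·3 = 36 ≡ 17 (mod 19).
    Then x = 885 + 2288·17 = 39781, valid modulo lcm(2288, 19) = 43472: x ≡ 39781 (mod 43472).
  Combine with x ≡ 1 (mod 3); new modulus lcm = 130416.
    Write x = 39781 + 43472·t and substitute into x ≡ 1 (mod 3): 43472·t ≡ 1 − 39781 = -39780 (mod 3).
    Reduce coefficients mod 3: 2·t ≡ 0 (mod 3).
    The inverse of 2 mod 3 is 2 (since 2·2 = 4 = 1·3 + 1), so t ≡ 2·0 = 0 ≡ 0 (mod 3).
    Then x = 39781 + 43472·0 = 39781, valid modulo lcm(43472, 3) = 130416: x ≡ 39781 (mod 130416).
Verify against each original: 39781 mod 16 = 5, 39781 mod 11 = 5, 39781 mod 13 = 1, 39781 mod 19 = 14, 39781 mod 3 = 1.

x ≡ 39781 (mod 130416).


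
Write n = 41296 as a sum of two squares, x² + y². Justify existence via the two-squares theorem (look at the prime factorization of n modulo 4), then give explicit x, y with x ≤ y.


Step 1: Factor n = 41296 = 2^4 · 29 · 89.
Step 2: Check the mod-4 condition on each prime factor: 2 = 2 (special); 29 ≡ 1 (mod 4), exponent 1; 89 ≡ 1 (mod 4), exponent 1.
All primes ≡ 3 (mod 4) appear to even exponent (or don't appear), so by the two-squares theorem n IS expressible as a sum of two squares.
Step 3: Build a representation. Group n = k² · m with k = 4 and m = 29 · 89 = 2581 (a product of primes ≡ 1 (mod 4)); a representation of m scales to one of n via (k·x)² + (k·y)² = k²(x² + y²). Each prime p ≡ 1 (mod 4) is itself a sum of two squares; find a² by testing p − a² for a perfect square:
  29: 29 − 1² = 28, 29 − 2² = 25 = 5² ⇒ 29 = 2² + 5².
  89: 89 − 1² = 88, 89 − 2² = 85, 89 − 3² = 80, 89 − 4² = 73, 89 − 5² = 64 = 8² ⇒ 89 = 5² + 8².
  Combine using the Brahmagupta–Fibonacci identity (a² + b²)(c² + d²) = (ac − bd)² + (ad + bc)² = (ac + bd)² + (ad − bc)²:
  29 · 89 = 2581: from (2² + 5²)(5² + 8²), take (2·5 − 5·8, 2·8 + 5·5) = (10 − 40, 16 + 25) = (-30, 41); dropping signs (only squares matter) gives (30, 41); check 30² + 41² = 900 + 1681 = 2581 ✓.
  Scale by k = 4: (4·30, 4·41) = (120, 164).
Step 4: Order so x ≤ y and verify: 120² + 164² = 14400 + 26896 = 41296 = n. ✓

n = 41296 = 120² + 164² (one valid representation with x ≤ y).


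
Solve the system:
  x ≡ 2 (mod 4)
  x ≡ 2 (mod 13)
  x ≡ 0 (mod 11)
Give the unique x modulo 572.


Moduli 4, 13, 11 are pairwise coprime; by CRT there is a unique solution modulo M = 4 · 13 · 11 = 572.
Solve pairwise, accumulating the modulus:
  Start with x ≡ 2 (mod 4).
  Combine with x ≡ 2 (mod 13): since gcd(4, 13) = 1, we get a unique residue mod 52.
    Write x = 2 + 4·t and substitute into x ≡ 2 (mod 13): 4·t ≡ 2 − 2 = 0 (mod 13).
    The inverse of 4 mod 13 is 10 (since 4·10 = 40 = 3·13 + 1), so t ≡ 10·0 = 0 ≡ 0 (mod 13).
    Then x = 2 + 4·0 = 2, valid modulo lcm(4, 13) = 52: x ≡ 2 (mod 52).
  Combine with x ≡ 0 (mod 11): since gcd(52, 11) = 1, we get a unique residue mod 572.
    Write x = 2 + 52·t and substitute into x ≡ 0 (mod 11): 52·t ≡ 0 − 2 = -2 (mod 11).
    Reduce coefficients mod 11: 8·t ≡ 9 (mod 11).
    The inverse of 8 mod 11 is 7 (since 8·7 = 56 = 5·11 + 1), so t ≡ 7·9 = 63 ≡ 8 (mod 11).
    Then x = 2 + 52·8 = 418, valid modulo lcm(52, 11) = 572: x ≡ 418 (mod 572).
Verify: 418 mod 4 = 2 ✓, 418 mod 13 = 2 ✓, 418 mod 11 = 0 ✓.

x ≡ 418 (mod 572).


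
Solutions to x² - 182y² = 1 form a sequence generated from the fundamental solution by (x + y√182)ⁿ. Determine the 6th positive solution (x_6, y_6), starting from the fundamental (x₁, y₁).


Step 1: Find the fundamental solution (x₁, y₁) of x² - 182y² = 1.
  Expand √182 as a continued fraction. a₀ = ⌊√182⌋ = 13; iterate m_{k+1} = d_k·a_k − m_k, d_{k+1} = (182 − m_{k+1}²)/d_k, a_{k+1} = ⌊(a₀ + m_{k+1})/d_{k+1}⌋ (starting m₀ = 0, d₀ = 1), with convergents p_k = a_k·p_{k-1} + p_{k-2}, q_k = a_k·q_{k-1} + q_{k-2} (p₋₁ = 1, q₋₁ = 0):
  k = 0: a₀ = 13; p₀/q₀ = 13/1; p₀² − 182·q₀² = 169 − 182 = -13.
  k = 1: m = 13, d = 13, a = ⌊(13 + 13)/13⌋ = 2; p/q = (2·13 + 1)/(2·1 + 0) = 27/2; p² − 182·q² = 729 − 728 = 1.
  The first convergent with p² − 182·q² = 1 gives the fundamental solution (x₁, y₁) = (27, 2).
Step 2: Apply the recurrence (x_{n+1}, y_{n+1}) = (x₁x_n + 182y₁y_n, x₁y_n + y₁x_n) repeatedly.
  From (x_1, y_1) = (27, 2): x_2 = 27·27 + 182·2·2 = 1457; y_2 = 27·2 + 2·27 = 108.
  From (x_2, y_2) = (1457, 108): x_3 = 27·1457 + 182·2·108 = 78651; y_3 = 27·108 + 2·1457 = 5830.
  From (x_3, y_3) = (78651, 5830): x_4 = 27·78651 + 182·2·5830 = 4245697; y_4 = 27·5830 + 2·78651 = 314712.
  From (x_4, y_4) = (4245697, 314712): x_5 = 27·4245697 + 182·2·314712 = 229188987; y_5 = 27·314712 + 2·4245697 = 16988618.
  From (x_5, y_5) = (229188987, 16988618): x_6 = 27·229188987 + 182·2·16988618 = 12371959601; y_6 = 27·16988618 + 2·229188987 = 917070660.
Step 3: Verify x_6² - 182·y_6² = 153065384368776079201 - 153065384368776079200 = 1 (should be 1). ✓

(x_1, y_1) = (27, 2); (x_6, y_6) = (12371959601, 917070660).


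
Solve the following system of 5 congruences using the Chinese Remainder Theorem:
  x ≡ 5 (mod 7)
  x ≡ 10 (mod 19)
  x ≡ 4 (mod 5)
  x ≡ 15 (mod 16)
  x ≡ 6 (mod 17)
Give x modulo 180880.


Product of moduli M = 7 · 19 · 5 · 16 · 17 = 180880.
Merge one congruence at a time:
  Start: x ≡ 5 (mod 7).
  Combine with x ≡ 10 (mod 19); new modulus lcm = 133.
    Write x = 5 + 7·t and substitute into x ≡ 10 (mod 19): 7·t ≡ 10 − 5 = 5 (mod 19).
    The inverse of 7 mod 19 is 11 (since 7·11 = 77 = 4·19 + 1), so t ≡ 11·5 = 55 ≡ 17 (mod 19).
    Then x = 5 + 7·17 = 124, valid modulo lcm(7, 19) = 133: x ≡ 124 (mod 133).
  Combine with x ≡ 4 (mod 5); new modulus lcm = 665.
    Write x = 124 + 133·t and substitute into x ≡ 4 (mod 5): 133·t ≡ 4 − 124 = -120 (mod 5).
    Reduce coefficients mod 5: 3·t ≡ 0 (mod 5).
    The inverse of 3 mod 5 is 2 (since 3·2 = 6 = 1·5 + 1), so t ≡ 2·0 = 0 ≡ 0 (mod 5).
    Then x = 124 + 133·0 = 124, valid modulo lcm(133, 5) = 665: x ≡ 124 (mod 665).
  Combine with x ≡ 15 (mod 16); new modulus lcm = 10640.
    Write x = 124 + 665·t and substitute into x ≡ 15 (mod 16): 665·t ≡ 15 − 124 = -109 (mod 16).
    Reduce coefficients mod 16: 9·t ≡ 3 (mod 16).
    The inverse of 9 mod 16 is 9 (since 9·9 = 81 = 5·16 + 1), so t ≡ 9·3 = 27 ≡ 11 (mod 16).
    Then x = 124 + 665·11 = 7439, valid modulo lcm(665, 16) = 10640: x ≡ 7439 (mod 10640).
  Combine with x ≡ 6 (mod 17); new modulus lcm = 180880.
    Write x = 7439 + 10640·t and substitute into x ≡ 6 (mod 17): 10640·t ≡ 6 − 7439 = -7433 (mod 17).
    Reduce coefficients mod 17: 15·t ≡ 13 (mod 17).
    The inverse of 15 mod 17 is 8 (since 15·8 = 120 = 7·17 + 1), so t ≡ 8·13 = 104 ≡ 2 (mod 17).
    Then x = 7439 + 10640·2 = 28719, valid modulo lcm(10640, 17) = 180880: x ≡ 28719 (mod 180880).
Verify against each original: 28719 mod 7 = 5, 28719 mod 19 = 10, 28719 mod 5 = 4, 28719 mod 16 = 15, 28719 mod 17 = 6.

x ≡ 28719 (mod 180880).


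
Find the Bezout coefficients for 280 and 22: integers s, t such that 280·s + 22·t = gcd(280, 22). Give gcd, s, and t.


Euclidean algorithm on (280, 22) — divide until remainder is 0:
  280 = 12 · 22 + 16
  22 = 1 · 16 + 6
  16 = 2 · 6 + 4
  6 = 1 · 4 + 2
  4 = 2 · 2 + 0
gcd(280, 22) = 2.
Track Bezout coefficients alongside the remainders: start with r₀ = 280 = a·1 + b·0 (s = 1, t = 0) and r₁ = 22 = a·0 + b·1 (s = 0, t = 1); each new remainder r_{k+1} = r_{k-1} − q_k·r_k inherits s_{k+1} = s_{k-1} − q_k·s_k, t_{k+1} = t_{k-1} − q_k·t_k, so r_k = a·s_k + b·t_k at every step:
  q = 12: r = 16, s = 1 − 12·0 = 1, t = 0 − 12·1 = -12  (check: 280·1 + 22·(-12) = 16)
  q = 1: r = 6, s = 0 − 1·1 = -1, t = 1 − 1·(-12) = 13  (check: 280·(-1) + 22·13 = 6)
  q = 2: r = 4, s = 1 − 2·(-1) = 3, t = -12 − 2·13 = -38  (check: 280·3 + 22·(-38) = 4)
  q = 1: r = 2, s = -1 − 1·3 = -4, t = 13 − 1·(-38) = 51  (check: 280·(-4) + 22·51 = 2)
The row with r = 2 (the gcd) gives the Bezout coefficients s = -4, t = 51.
Result: 280 · (-4) + 22 · (51) = 2.

gcd(280, 22) = 2; s = -4, t = 51 (check: 280·(-4) + 22·51 = 2).


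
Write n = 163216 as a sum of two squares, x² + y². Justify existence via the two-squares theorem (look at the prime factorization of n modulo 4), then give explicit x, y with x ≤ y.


Step 1: Factor n = 163216 = 2^4 · 101^2.
Step 2: Check the mod-4 condition on each prime factor: 2 = 2 (special); 101 ≡ 1 (mod 4), exponent 2.
All primes ≡ 3 (mod 4) appear to even exponent (or don't appear), so by the two-squares theorem n IS expressible as a sum of two squares.
Step 3: Build a representation. Group n = k² · m with k = 4 and m = 101 · 101 = 10201 (a product of primes ≡ 1 (mod 4)); a representation of m scales to one of n via (k·x)² + (k·y)² = k²(x² + y²). Each prime p ≡ 1 (mod 4) is itself a sum of two squares; find a² by testing p − a² for a perfect square:
  101: 101 − 1² = 100 = 10² ⇒ 101 = 1² + 10².
  Combine using the Brahmagupta–Fibonacci identity (a² + b²)(c² + d²) = (ac − bd)² + (ad + bc)² = (ac + bd)² + (ad − bc)²:
  101 · 101 = 10201: from (1² + 10²)(1² + 10²), take (1·1 − 10·10, 1·10 + 10·1) = (1 − 100, 10 + 10) = (-99, 20); dropping signs (only squares matter) gives (99, 20); check 99² + 20² = 9801 + 400 = 10201 ✓.
  Scale by k = 4: (4·99, 4·20) = (396, 80).
Step 4: Order so x ≤ y and verify: 80² + 396² = 6400 + 156816 = 163216 = n. ✓

n = 163216 = 80² + 396² (one valid representation with x ≤ y).


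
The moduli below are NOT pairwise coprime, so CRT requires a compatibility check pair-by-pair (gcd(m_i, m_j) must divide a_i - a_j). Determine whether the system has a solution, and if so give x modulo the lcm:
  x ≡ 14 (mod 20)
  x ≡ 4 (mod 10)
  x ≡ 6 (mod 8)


Moduli 20, 10, 8 are not pairwise coprime, so CRT works modulo lcm(m_i) when all pairwise compatibility conditions hold.
Pairwise compatibility: gcd(m_i, m_j) must divide a_i - a_j for every pair.
Merge one congruence at a time:
  Start: x ≡ 14 (mod 20).
  Combine with x ≡ 4 (mod 10): gcd(20, 10) = 10; 4 - 14 = -10, which IS divisible by 10, so compatible.
    Write x = 14 + 20·t and substitute into x ≡ 4 (mod 10): 20·t ≡ 4 − 14 = -10 (mod 10).
    Divide the congruence (and modulus) by g = 10: 2·t ≡ -1 (mod 1).
    Modulo 1 every t works; take t = 0.
    Then x = 14 + 20·0 = 14, valid modulo lcm(20, 10) = 20: x ≡ 14 (mod 20).
  Combine with x ≡ 6 (mod 8): gcd(20, 8) = 4; 6 - 14 = -8, which IS divisible by 4, so compatible.
    Write x = 14 + 20·t and substitute into x ≡ 6 (mod 8): 20·t ≡ 6 − 14 = -8 (mod 8).
    Divide the congruence (and modulus) by g = 4: 5·t ≡ -2 (mod 2).
    Reduce coefficients mod 2: 1·t ≡ 0 (mod 2).
    So t ≡ 0 (mod 2).
    Then x = 14 + 20·0 = 14, valid modulo lcm(20, 8) = 40: x ≡ 14 (mod 40).
Verify: 14 mod 20 = 14, 14 mod 10 = 4, 14 mod 8 = 6.

x ≡ 14 (mod 40).


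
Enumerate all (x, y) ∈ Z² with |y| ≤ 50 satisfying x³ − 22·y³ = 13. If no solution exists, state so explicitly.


The equation is x³ - 22y³ = 13. For fixed y, x³ = 22·y³ + 13, so a solution requires the RHS to be a perfect cube.
Strategy: iterate y from -50 to 50, compute RHS = 22·y³ + 13, and check whether it is a (positive or negative) perfect cube.
Check small values of y:
  y = 0: RHS = 13 is not a perfect cube.
  y = 1: RHS = 35 is not a perfect cube.
  y = -1: RHS = -9 is not a perfect cube.
  y = 2: RHS = 189 is not a perfect cube.
  y = -2: RHS = -163 is not a perfect cube.
  y = 3: RHS = 607 is not a perfect cube.
  y = -3: RHS = -581 is not a perfect cube.
Continuing the search up to |y| = 50 finds no solutions either.
No (x, y) in the scanned range satisfies the equation.

No integer solutions with |y| ≤ 50.


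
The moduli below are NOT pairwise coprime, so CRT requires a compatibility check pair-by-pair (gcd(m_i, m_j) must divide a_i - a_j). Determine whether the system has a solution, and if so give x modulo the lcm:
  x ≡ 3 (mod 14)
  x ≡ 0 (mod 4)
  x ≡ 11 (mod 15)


Moduli 14, 4, 15 are not pairwise coprime, so CRT works modulo lcm(m_i) when all pairwise compatibility conditions hold.
Pairwise compatibility: gcd(m_i, m_j) must divide a_i - a_j for every pair.
Merge one congruence at a time:
  Start: x ≡ 3 (mod 14).
  Combine with x ≡ 0 (mod 4): gcd(14, 4) = 2, and 0 - 3 = -3 is NOT divisible by 2.
    ⇒ system is inconsistent (no integer solution).

No solution (the system is inconsistent).


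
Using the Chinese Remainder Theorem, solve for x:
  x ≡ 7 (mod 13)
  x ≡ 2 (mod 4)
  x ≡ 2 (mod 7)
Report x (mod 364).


Moduli 13, 4, 7 are pairwise coprime; by CRT there is a unique solution modulo M = 13 · 4 · 7 = 364.
Solve pairwise, accumulating the modulus:
  Start with x ≡ 7 (mod 13).
  Combine with x ≡ 2 (mod 4): since gcd(13, 4) = 1, we get a unique residue mod 52.
    Write x = 7 + 13·t and substitute into x ≡ 2 (mod 4): 13·t ≡ 2 − 7 = -5 (mod 4).
    Reduce coefficients mod 4: 1·t ≡ 3 (mod 4).
    So t ≡ 3 (mod 4).
    Then x = 7 + 13·3 = 46, valid modulo lcm(13, 4) = 52: x ≡ 46 (mod 52).
  Combine with x ≡ 2 (mod 7): since gcd(52, 7) = 1, we get a unique residue mod 364.
    Write x = 46 + 52·t and substitute into x ≡ 2 (mod 7): 52·t ≡ 2 − 46 = -44 (mod 7).
    Reduce coefficients mod 7: 3·t ≡ 5 (mod 7).
    The inverse of 3 mod 7 is 5 (since 3·5 = 15 = 2·7 + 1), so t ≡ 5·5 = 25 ≡ 4 (mod 7).
    Then x = 46 + 52·4 = 254, valid modulo lcm(52, 7) = 364: x ≡ 254 (mod 364).
Verify: 254 mod 13 = 7 ✓, 254 mod 4 = 2 ✓, 254 mod 7 = 2 ✓.

x ≡ 254 (mod 364).


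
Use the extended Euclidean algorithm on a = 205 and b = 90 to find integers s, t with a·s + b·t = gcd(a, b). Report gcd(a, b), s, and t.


Euclidean algorithm on (205, 90) — divide until remainder is 0:
  205 = 2 · 90 + 25
  90 = 3 · 25 + 15
  25 = 1 · 15 + 10
  15 = 1 · 10 + 5
  10 = 2 · 5 + 0
gcd(205, 90) = 5.
Track Bezout coefficients alongside the remainders: start with r₀ = 205 = a·1 + b·0 (s = 1, t = 0) and r₁ = 90 = a·0 + b·1 (s = 0, t = 1); each new remainder r_{k+1} = r_{k-1} − q_k·r_k inherits s_{k+1} = s_{k-1} − q_k·s_k, t_{k+1} = t_{k-1} − q_k·t_k, so r_k = a·s_k + b·t_k at every step:
  q = 2: r = 25, s = 1 − 2·0 = 1, t = 0 − 2·1 = -2  (check: 205·1 + 90·(-2) = 25)
  q = 3: r = 15, s = 0 − 3·1 = -3, t = 1 − 3·(-2) = 7  (check: 205·(-3) + 90·7 = 15)
  q = 1: r = 10, s = 1 − 1·(-3) = 4, t = -2 − 1·7 = -9  (check: 205·4 + 90·(-9) = 10)
  q = 1: r = 5, s = -3 − 1·4 = -7, t = 7 − 1·(-9) = 16  (check: 205·(-7) + 90·16 = 5)
The row with r = 5 (the gcd) gives the Bezout coefficients s = -7, t = 16.
Result: 205 · (-7) + 90 · (16) = 5.

gcd(205, 90) = 5; s = -7, t = 16 (check: 205·(-7) + 90·16 = 5).


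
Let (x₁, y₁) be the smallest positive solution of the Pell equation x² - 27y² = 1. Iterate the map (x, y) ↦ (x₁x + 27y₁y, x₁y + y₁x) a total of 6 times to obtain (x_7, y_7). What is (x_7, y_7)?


Step 1: Find the fundamental solution (x₁, y₁) of x² - 27y² = 1.
  Expand √27 as a continued fraction. a₀ = ⌊√27⌋ = 5; iterate m_{k+1} = d_k·a_k − m_k, d_{k+1} = (27 − m_{k+1}²)/d_k, a_{k+1} = ⌊(a₀ + m_{k+1})/d_{k+1}⌋ (starting m₀ = 0, d₀ = 1), with convergents p_k = a_k·p_{k-1} + p_{k-2}, q_k = a_k·q_{k-1} + q_{k-2} (p₋₁ = 1, q₋₁ = 0):
  k = 0: a₀ = 5; p₀/q₀ = 5/1; p₀² − 27·q₀² = 25 − 27 = -2.
  k = 1: m = 5, d = 2, a = ⌊(5 + 5)/2⌋ = 5; p/q = (5·5 + 1)/(5·1 + 0) = 26/5; p² − 27·q² = 676 − 675 = 1.
  The first convergent with p² − 27·q² = 1 gives the fundamental solution (x₁, y₁) = (26, 5).
Step 2: Apply the recurrence (x_{n+1}, y_{n+1}) = (x₁x_n + 27y₁y_n, x₁y_n + y₁x_n) repeatedly.
  From (x_1, y_1) = (26, 5): x_2 = 26·26 + 27·5·5 = 1351; y_2 = 26·5 + 5·26 = 260.
  From (x_2, y_2) = (1351, 260): x_3 = 26·1351 + 27·5·260 = 70226; y_3 = 26·260 + 5·1351 = 13515.
  From (x_3, y_3) = (70226, 13515): x_4 = 26·70226 + 27·5·13515 = 3650401; y_4 = 26·13515 + 5·70226 = 702520.
  From (x_4, y_4) = (3650401, 702520): x_5 = 26·3650401 + 27·5·702520 = 189750626; y_5 = 26·702520 + 5·3650401 = 36517525.
  From (x_5, y_5) = (189750626, 36517525): x_6 = 26·189750626 + 27·5·36517525 = 9863382151; y_6 = 26·36517525 + 5·189750626 = 1898208780.
  From (x_6, y_6) = (9863382151, 1898208780): x_7 = 26·9863382151 + 27·5·1898208780 = 512706121226; y_7 = 26·1898208780 + 5·9863382151 = 98670339035.
Step 3: Verify x_7² - 27·y_7² = 262867566742609807743076 - 262867566742609807743075 = 1 (should be 1). ✓

(x_1, y_1) = (26, 5); (x_7, y_7) = (512706121226, 98670339035).


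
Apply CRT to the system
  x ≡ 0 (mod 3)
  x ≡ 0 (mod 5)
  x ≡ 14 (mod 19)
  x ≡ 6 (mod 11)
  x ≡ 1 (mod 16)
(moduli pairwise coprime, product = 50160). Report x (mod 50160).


Product of moduli M = 3 · 5 · 19 · 11 · 16 = 50160.
Merge one congruence at a time:
  Start: x ≡ 0 (mod 3).
  Combine with x ≡ 0 (mod 5); new modulus lcm = 15.
    Write x = 0 + 3·t and substitute into x ≡ 0 (mod 5): 3·t ≡ 0 − 0 = 0 (mod 5).
    The inverse of 3 mod 5 is 2 (since 3·2 = 6 = 1·5 + 1), so t ≡ 2·0 = 0 ≡ 0 (mod 5).
    Then x = 0 + 3·0 = 0, valid modulo lcm(3, 5) = 15: x ≡ 0 (mod 15).
  Combine with x ≡ 14 (mod 19); new modulus lcm = 285.
    Write x = 0 + 15·t and substitute into x ≡ 14 (mod 19): 15·t ≡ 14 − 0 = 14 (mod 19).
    The inverse of 15 mod 19 is 14 (since 15·14 = 210 = 11·19 + 1), so t ≡ 14·14 = 196 ≡ 6 (mod 19).
    Then x = 0 + 15·6 = 90, valid modulo lcm(15, 19) = 285: x ≡ 90 (mod 285).
  Combine with x ≡ 6 (mod 11); new modulus lcm = 3135.
    Write x = 90 + 285·t and substitute into x ≡ 6 (mod 11): 285·t ≡ 6 − 90 = -84 (mod 11).
    Reduce coefficients mod 11: 10·t ≡ 4 (mod 11).
    The inverse of 10 mod 11 is 10 (since 10·10 = 100 = 9·11 + 1), so t ≡ 10·4 = 40 ≡ 7 (mod 11).
    Then x = 90 + 285·7 = 2085, valid modulo lcm(285, 11) = 3135: x ≡ 2085 (mod 3135).
  Combine with x ≡ 1 (mod 16); new modulus lcm = 50160.
    Write x = 2085 + 3135·t and substitute into x ≡ 1 (mod 16): 3135·t ≡ 1 − 2085 = -2084 (mod 16).
    Reduce coefficients mod 16: 15·t ≡ 12 (mod 16).
    The inverse of 15 mod 16 is 15 (since 15·15 = 225 = 14·16 + 1), so t ≡ 15·12 = 180 ≡ 4 (mod 16).
    Then x = 2085 + 3135·4 = 14625, valid modulo lcm(3135, 16) = 50160: x ≡ 14625 (mod 50160).
Verify against each original: 14625 mod 3 = 0, 14625 mod 5 = 0, 14625 mod 19 = 14, 14625 mod 11 = 6, 14625 mod 16 = 1.

x ≡ 14625 (mod 50160).


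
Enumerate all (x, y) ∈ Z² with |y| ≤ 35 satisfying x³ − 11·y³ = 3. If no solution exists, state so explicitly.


The equation is x³ - 11y³ = 3. For fixed y, x³ = 11·y³ + 3, so a solution requires the RHS to be a perfect cube.
Strategy: iterate y from -35 to 35, compute RHS = 11·y³ + 3, and check whether it is a (positive or negative) perfect cube.
Check small values of y:
  y = 0: RHS = 3 is not a perfect cube.
  y = 1: RHS = 14 is not a perfect cube.
  y = -1: RHS = -8 = (-2)³ ⇒ x = -2 works.
  y = 2: RHS = 91 is not a perfect cube.
  y = -2: RHS = -85 is not a perfect cube.
  y = 3: RHS = 300 is not a perfect cube.
  y = -3: RHS = -294 is not a perfect cube.
Continuing the search up to |y| = 35 finds no further solutions beyond those listed.
Collected solutions: (-2, -1).

Solutions (with |y| ≤ 35): (-2, -1).


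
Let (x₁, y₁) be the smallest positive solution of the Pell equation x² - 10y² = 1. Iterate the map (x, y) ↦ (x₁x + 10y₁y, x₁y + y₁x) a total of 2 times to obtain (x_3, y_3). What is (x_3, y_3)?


Step 1: Find the fundamental solution (x₁, y₁) of x² - 10y² = 1.
  Expand √10 as a continued fraction. a₀ = ⌊√10⌋ = 3; iterate m_{k+1} = d_k·a_k − m_k, d_{k+1} = (10 − m_{k+1}²)/d_k, a_{k+1} = ⌊(a₀ + m_{k+1})/d_{k+1}⌋ (starting m₀ = 0, d₀ = 1), with convergents p_k = a_k·p_{k-1} + p_{k-2}, q_k = a_k·q_{k-1} + q_{k-2} (p₋₁ = 1, q₋₁ = 0):
  k = 0: a₀ = 3; p₀/q₀ = 3/1; p₀² − 10·q₀² = 9 − 10 = -1.
  k = 1: m = 3, d = 1, a = ⌊(3 + 3)/1⌋ = 6; p/q = (6·3 + 1)/(6·1 + 0) = 19/6; p² − 10·q² = 361 − 360 = 1.
  The first convergent with p² − 10·q² = 1 gives the fundamental solution (x₁, y₁) = (19, 6).
Step 2: Apply the recurrence (x_{n+1}, y_{n+1}) = (x₁x_n + 10y₁y_n, x₁y_n + y₁x_n) repeatedly.
  From (x_1, y_1) = (19, 6): x_2 = 19·19 + 10·6·6 = 721; y_2 = 19·6 + 6·19 = 228.
  From (x_2, y_2) = (721, 228): x_3 = 19·721 + 10·6·228 = 27379; y_3 = 19·228 + 6·721 = 8658.
Step 3: Verify x_3² - 10·y_3² = 749609641 - 749609640 = 1 (should be 1). ✓

(x_1, y_1) = (19, 6); (x_3, y_3) = (27379, 8658).


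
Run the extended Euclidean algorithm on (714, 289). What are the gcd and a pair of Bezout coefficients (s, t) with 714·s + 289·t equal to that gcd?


Euclidean algorithm on (714, 289) — divide until remainder is 0:
  714 = 2 · 289 + 136
  289 = 2 · 136 + 17
  136 = 8 · 17 + 0
gcd(714, 289) = 17.
Track Bezout coefficients alongside the remainders: start with r₀ = 714 = a·1 + b·0 (s = 1, t = 0) and r₁ = 289 = a·0 + b·1 (s = 0, t = 1); each new remainder r_{k+1} = r_{k-1} − q_k·r_k inherits s_{k+1} = s_{k-1} − q_k·s_k, t_{k+1} = t_{k-1} − q_k·t_k, so r_k = a·s_k + b·t_k at every step:
  q = 2: r = 136, s = 1 − 2·0 = 1, t = 0 − 2·1 = -2  (check: 714·1 + 289·(-2) = 136)
  q = 2: r = 17, s = 0 − 2·1 = -2, t = 1 − 2·(-2) = 5  (check: 714·(-2) + 289·5 = 17)
The row with r = 17 (the gcd) gives the Bezout coefficients s = -2, t = 5.
Result: 714 · (-2) + 289 · (5) = 17.

gcd(714, 289) = 17; s = -2, t = 5 (check: 714·(-2) + 289·5 = 17).


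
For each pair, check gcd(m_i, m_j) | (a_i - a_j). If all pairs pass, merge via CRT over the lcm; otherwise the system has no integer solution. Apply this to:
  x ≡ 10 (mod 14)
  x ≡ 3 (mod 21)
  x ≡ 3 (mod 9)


Moduli 14, 21, 9 are not pairwise coprime, so CRT works modulo lcm(m_i) when all pairwise compatibility conditions hold.
Pairwise compatibility: gcd(m_i, m_j) must divide a_i - a_j for every pair.
Merge one congruence at a time:
  Start: x ≡ 10 (mod 14).
  Combine with x ≡ 3 (mod 21): gcd(14, 21) = 7; 3 - 10 = -7, which IS divisible by 7, so compatible.
    Write x = 10 + 14·t and substitute into x ≡ 3 (mod 21): 14·t ≡ 3 − 10 = -7 (mod 21).
    Divide the congruence (and modulus) by g = 7: 2·t ≡ -1 (mod 3).
    Reduce coefficients mod 3: 2·t ≡ 2 (mod 3).
    The inverse of 2 mod 3 is 2 (since 2·2 = 4 = 1·3 + 1), so t ≡ 2·2 = 4 ≡ 1 (mod 3).
    Then x = 10 + 14·1 = 24, valid modulo lcm(14, 21) = 42: x ≡ 24 (mod 42).
  Combine with x ≡ 3 (mod 9): gcd(42, 9) = 3; 3 - 24 = -21, which IS divisible by 3, so compatible.
    Write x = 24 + 42·t and substitute into x ≡ 3 (mod 9): 42·t ≡ 3 − 24 = -21 (mod 9).
    Divide the congruence (and modulus) by g = 3: 14·t ≡ -7 (mod 3).
    Reduce coefficients mod 3: 2·t ≡ 2 (mod 3).
    The inverse of 2 mod 3 is 2 (since 2·2 = 4 = 1·3 + 1), so t ≡ 2·2 = 4 ≡ 1 (mod 3).
    Then x = 24 + 42·1 = 66, valid modulo lcm(42, 9) = 126: x ≡ 66 (mod 126).
Verify: 66 mod 14 = 10, 66 mod 21 = 3, 66 mod 9 = 3.

x ≡ 66 (mod 126).


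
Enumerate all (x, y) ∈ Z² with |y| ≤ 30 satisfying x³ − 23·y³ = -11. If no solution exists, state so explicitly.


The equation is x³ - 23y³ = -11. For fixed y, x³ = 23·y³ − 11, so a solution requires the RHS to be a perfect cube.
Strategy: iterate y from -30 to 30, compute RHS = 23·y³ − 11, and check whether it is a (positive or negative) perfect cube.
Check small values of y:
  y = 0: RHS = -11 is not a perfect cube.
  y = 1: RHS = 12 is not a perfect cube.
  y = -1: RHS = -34 is not a perfect cube.
  y = 2: RHS = 173 is not a perfect cube.
  y = -2: RHS = -195 is not a perfect cube.
  y = 3: RHS = 610 is not a perfect cube.
  y = -3: RHS = -632 is not a perfect cube.
Continuing the search up to |y| = 30 finds no solutions either.
No (x, y) in the scanned range satisfies the equation.

No integer solutions with |y| ≤ 30.


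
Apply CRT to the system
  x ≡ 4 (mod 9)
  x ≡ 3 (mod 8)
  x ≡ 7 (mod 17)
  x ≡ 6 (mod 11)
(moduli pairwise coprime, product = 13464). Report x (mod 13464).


Product of moduli M = 9 · 8 · 17 · 11 = 13464.
Merge one congruence at a time:
  Start: x ≡ 4 (mod 9).
  Combine with x ≡ 3 (mod 8); new modulus lcm = 72.
    Write x = 4 + 9·t and substitute into x ≡ 3 (mod 8): 9·t ≡ 3 − 4 = -1 (mod 8).
    Reduce coefficients mod 8: 1·t ≡ 7 (mod 8).
    So t ≡ 7 (mod 8).
    Then x = 4 + 9·7 = 67, valid modulo lcm(9, 8) = 72: x ≡ 67 (mod 72).
  Combine with x ≡ 7 (mod 17); new modulus lcm = 1224.
    Write x = 67 + 72·t and substitute into x ≡ 7 (mod 17): 72·t ≡ 7 − 67 = -60 (mod 17).
    Reduce coefficients mod 17: 4·t ≡ 8 (mod 17).
    The inverse of 4 mod 17 is 13 (since 4·13 = 52 = 3·17 + 1), so t ≡ 13·8 = 104 ≡ 2 (mod 17).
    Then x = 67 + 72·2 = 211, valid modulo lcm(72, 17) = 1224: x ≡ 211 (mod 1224).
  Combine with x ≡ 6 (mod 11); new modulus lcm = 13464.
    Write x = 211 + 1224·t and substitute into x ≡ 6 (mod 11): 1224·t ≡ 6 − 211 = -205 (mod 11).
    Reduce coefficients mod 11: 3·t ≡ 4 (mod 11).
    The inverse of 3 mod 11 is 4 (since 3·4 = 12 = 1·11 + 1), so t ≡ 4·4 = 16 ≡ 5 (mod 11).
    Then x = 211 + 1224·5 = 6331, valid modulo lcm(1224, 11) = 13464: x ≡ 6331 (mod 13464).
Verify against each original: 6331 mod 9 = 4, 6331 mod 8 = 3, 6331 mod 17 = 7, 6331 mod 11 = 6.

x ≡ 6331 (mod 13464).


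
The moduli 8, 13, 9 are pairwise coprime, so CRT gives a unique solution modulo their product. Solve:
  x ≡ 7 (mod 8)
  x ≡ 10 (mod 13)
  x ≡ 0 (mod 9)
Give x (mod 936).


Moduli 8, 13, 9 are pairwise coprime; by CRT there is a unique solution modulo M = 8 · 13 · 9 = 936.
Solve pairwise, accumulating the modulus:
  Start with x ≡ 7 (mod 8).
  Combine with x ≡ 10 (mod 13): since gcd(8, 13) = 1, we get a unique residue mod 104.
    Write x = 7 + 8·t and substitute into x ≡ 10 (mod 13): 8·t ≡ 10 − 7 = 3 (mod 13).
    The inverse of 8 mod 13 is 5 (since 8·5 = 40 = 3·13 + 1), so t ≡ 5·3 = 15 ≡ 2 (mod 13).
    Then x = 7 + 8·2 = 23, valid modulo lcm(8, 13) = 104: x ≡ 23 (mod 104).
  Combine with x ≡ 0 (mod 9): since gcd(104, 9) = 1, we get a unique residue mod 936.
    Write x = 23 + 104·t and substitute into x ≡ 0 (mod 9): 104·t ≡ 0 − 23 = -23 (mod 9).
    Reduce coefficients mod 9: 5·t ≡ 4 (mod 9).
    The inverse of 5 mod 9 is 2 (since 5·2 = 10 = 1·9 + 1), so t ≡ 2·4 = 8 ≡ 8 (mod 9).
    Then x = 23 + 104·8 = 855, valid modulo lcm(104, 9) = 936: x ≡ 855 (mod 936).
Verify: 855 mod 8 = 7 ✓, 855 mod 13 = 10 ✓, 855 mod 9 = 0 ✓.

x ≡ 855 (mod 936).


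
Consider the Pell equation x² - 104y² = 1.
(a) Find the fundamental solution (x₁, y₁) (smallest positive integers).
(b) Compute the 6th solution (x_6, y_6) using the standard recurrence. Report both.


Step 1: Find the fundamental solution (x₁, y₁) of x² - 104y² = 1.
  Expand √104 as a continued fraction. a₀ = ⌊√104⌋ = 10; iterate m_{k+1} = d_k·a_k − m_k, d_{k+1} = (104 − m_{k+1}²)/d_k, a_{k+1} = ⌊(a₀ + m_{k+1})/d_{k+1}⌋ (starting m₀ = 0, d₀ = 1), with convergents p_k = a_k·p_{k-1} + p_{k-2}, q_k = a_k·q_{k-1} + q_{k-2} (p₋₁ = 1, q₋₁ = 0):
  k = 0: a₀ = 10; p₀/q₀ = 10/1; p₀² − 104·q₀² = 100 − 104 = -4.
  k = 1: m = 10, d = 4, a = ⌊(10 + 10)/4⌋ = 5; p/q = (5·10 + 1)/(5·1 + 0) = 51/5; p² − 104·q² = 2601 − 2600 = 1.
  The first convergent with p² − 104·q² = 1 gives the fundamental solution (x₁, y₁) = (51, 5).
Step 2: Apply the recurrence (x_{n+1}, y_{n+1}) = (x₁x_n + 104y₁y_n, x₁y_n + y₁x_n) repeatedly.
  From (x_1, y_1) = (51, 5): x_2 = 51·51 + 104·5·5 = 5201; y_2 = 51·5 + 5·51 = 510.
  From (x_2, y_2) = (5201, 510): x_3 = 51·5201 + 104·5·510 = 530451; y_3 = 51·510 + 5·5201 = 52015.
  From (x_3, y_3) = (530451, 52015): x_4 = 51·530451 + 104·5·52015 = 54100801; y_4 = 51·52015 + 5·530451 = 5305020.
  From (x_4, y_4) = (54100801, 5305020): x_5 = 51·54100801 + 104·5·5305020 = 5517751251; y_5 = 51·5305020 + 5·54100801 = 541060025.
  From (x_5, y_5) = (5517751251, 541060025): x_6 = 51·5517751251 + 104·5·541060025 = 562756526801; y_6 = 51·541060025 + 5·5517751251 = 55182817530.
Step 3: Verify x_6² - 104·y_6² = 316694908457124631293601 - 316694908457124631293600 = 1 (should be 1). ✓

(x_1, y_1) = (51, 5); (x_6, y_6) = (562756526801, 55182817530).


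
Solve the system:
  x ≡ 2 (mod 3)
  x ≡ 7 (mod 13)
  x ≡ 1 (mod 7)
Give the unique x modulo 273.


Moduli 3, 13, 7 are pairwise coprime; by CRT there is a unique solution modulo M = 3 · 13 · 7 = 273.
Solve pairwise, accumulating the modulus:
  Start with x ≡ 2 (mod 3).
  Combine with x ≡ 7 (mod 13): since gcd(3, 13) = 1, we get a unique residue mod 39.
    Write x = 2 + 3·t and substitute into x ≡ 7 (mod 13): 3·t ≡ 7 − 2 = 5 (mod 13).
    The inverse of 3 mod 13 is 9 (since 3·9 = 27 = 2·13 + 1), so t ≡ 9·5 = 45 ≡ 6 (mod 13).
    Then x = 2 + 3·6 = 20, valid modulo lcm(3, 13) = 39: x ≡ 20 (mod 39).
  Combine with x ≡ 1 (mod 7): since gcd(39, 7) = 1, we get a unique residue mod 273.
    Write x = 20 + 39·t and substitute into x ≡ 1 (mod 7): 39·t ≡ 1 − 20 = -19 (mod 7).
    Reduce coefficients mod 7: 4·t ≡ 2 (mod 7).
    The inverse of 4 mod 7 is 2 (since 4·2 = 8 = 1·7 + 1), so t ≡ 2·2 = 4 ≡ 4 (mod 7).
    Then x = 20 + 39·4 = 176, valid modulo lcm(39, 7) = 273: x ≡ 176 (mod 273).
Verify: 176 mod 3 = 2 ✓, 176 mod 13 = 7 ✓, 176 mod 7 = 1 ✓.

x ≡ 176 (mod 273).
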